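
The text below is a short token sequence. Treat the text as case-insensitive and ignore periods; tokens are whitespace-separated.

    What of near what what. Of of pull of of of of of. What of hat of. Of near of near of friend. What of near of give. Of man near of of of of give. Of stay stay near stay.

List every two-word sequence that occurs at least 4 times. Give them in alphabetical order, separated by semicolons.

near of; of near; of of; what of

Bigram counts meeting the condition (at least 4 times):
  near of: 4
  of near: 4
  of of: 9
  what of: 4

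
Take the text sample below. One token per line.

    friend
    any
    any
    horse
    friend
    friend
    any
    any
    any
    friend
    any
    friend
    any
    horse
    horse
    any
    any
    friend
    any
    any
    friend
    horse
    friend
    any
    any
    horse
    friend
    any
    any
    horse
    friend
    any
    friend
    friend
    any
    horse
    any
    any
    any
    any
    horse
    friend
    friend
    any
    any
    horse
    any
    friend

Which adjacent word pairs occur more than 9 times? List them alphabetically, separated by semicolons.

any any; friend any

Bigram counts meeting the condition (more than 9 times):
  any any: 11
  friend any: 10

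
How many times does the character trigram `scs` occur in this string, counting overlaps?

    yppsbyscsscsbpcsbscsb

3

Sliding a length-3 window over the 21 characters (19 positions):
  position 7–9: scs
  position 10–12: scs
  position 18–20: scs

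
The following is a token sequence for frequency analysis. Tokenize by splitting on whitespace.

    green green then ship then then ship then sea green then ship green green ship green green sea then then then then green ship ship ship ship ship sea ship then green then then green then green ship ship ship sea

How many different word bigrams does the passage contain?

15

41 tokens → 40 bigram windows in total.
Repeated bigrams (each contributes count−1 duplicates):
  ship ship: 6
  then then: 5
  green then: 4
  then green: 4
  green green: 3
  green ship: 3
  ship then: 3
  then ship: 3
  … (2 more repeated)
25 duplicate windows → 40 − 25 = 15 distinct.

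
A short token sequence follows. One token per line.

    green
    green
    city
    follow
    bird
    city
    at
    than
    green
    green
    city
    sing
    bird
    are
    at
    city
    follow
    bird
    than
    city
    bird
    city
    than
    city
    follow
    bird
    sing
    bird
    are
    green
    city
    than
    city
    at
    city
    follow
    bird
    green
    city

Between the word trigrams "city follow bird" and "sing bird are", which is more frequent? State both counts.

"city follow bird" (4 vs 2)

"city follow bird": 4 occurrences
"sing bird are": 2 occurrences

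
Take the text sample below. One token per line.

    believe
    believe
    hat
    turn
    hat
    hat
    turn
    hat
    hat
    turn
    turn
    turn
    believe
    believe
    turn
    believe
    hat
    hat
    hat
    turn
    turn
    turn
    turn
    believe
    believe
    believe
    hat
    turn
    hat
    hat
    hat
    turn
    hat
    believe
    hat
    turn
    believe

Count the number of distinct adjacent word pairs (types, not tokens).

9

37 tokens → 36 bigram windows in total.
Repeated bigrams (each contributes count−1 duplicates):
  hat turn: 7
  hat hat: 6
  turn turn: 5
  believe believe: 4
  believe hat: 4
  turn believe: 4
  turn hat: 4
27 duplicate windows → 36 − 27 = 9 distinct.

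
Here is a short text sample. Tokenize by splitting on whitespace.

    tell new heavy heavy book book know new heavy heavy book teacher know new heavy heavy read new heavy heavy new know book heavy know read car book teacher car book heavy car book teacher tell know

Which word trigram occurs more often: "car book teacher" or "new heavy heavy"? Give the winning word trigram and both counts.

"car book teacher": 2 occurrences
"new heavy heavy": 4 occurrences

"new heavy heavy" (4 vs 2)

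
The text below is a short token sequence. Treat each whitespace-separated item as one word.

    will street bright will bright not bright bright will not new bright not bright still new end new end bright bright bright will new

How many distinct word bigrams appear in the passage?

16

24 tokens → 23 bigram windows in total.
Repeated bigrams (each contributes count−1 duplicates):
  bright bright: 3
  bright will: 3
  bright not: 2
  new end: 2
  not bright: 2
7 duplicate windows → 23 − 7 = 16 distinct.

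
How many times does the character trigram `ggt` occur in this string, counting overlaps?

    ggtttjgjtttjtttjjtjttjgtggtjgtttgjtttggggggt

Sliding a length-3 window over the 44 characters (42 positions):
  position 1–3: ggt
  position 25–27: ggt
  position 42–44: ggt

3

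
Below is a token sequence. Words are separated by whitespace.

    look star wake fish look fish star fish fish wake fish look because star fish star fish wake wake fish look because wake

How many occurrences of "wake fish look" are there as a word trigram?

Scanning the 21 overlapping trigram windows for "wake fish look":
  position 3–5: wake fish look
  position 10–12: wake fish look
  position 19–21: wake fish look

3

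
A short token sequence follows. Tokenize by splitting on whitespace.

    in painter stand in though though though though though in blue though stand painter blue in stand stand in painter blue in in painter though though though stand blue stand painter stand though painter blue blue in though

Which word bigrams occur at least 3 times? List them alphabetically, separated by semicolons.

Bigram counts meeting the condition (at least 3 times):
  blue in: 3
  in painter: 3
  painter blue: 3
  though though: 6

blue in; in painter; painter blue; though though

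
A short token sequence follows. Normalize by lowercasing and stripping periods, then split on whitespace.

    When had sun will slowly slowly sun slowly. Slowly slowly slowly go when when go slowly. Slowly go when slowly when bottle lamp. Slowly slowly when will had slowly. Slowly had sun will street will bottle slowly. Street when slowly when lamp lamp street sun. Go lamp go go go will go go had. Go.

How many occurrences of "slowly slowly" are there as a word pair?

7

Scanning the 54 overlapping bigram windows for "slowly slowly":
  position 5–6: slowly slowly
  position 8–9: slowly slowly
  position 9–10: slowly slowly
  position 10–11: slowly slowly
  position 16–17: slowly slowly
  position 24–25: slowly slowly
  position 29–30: slowly slowly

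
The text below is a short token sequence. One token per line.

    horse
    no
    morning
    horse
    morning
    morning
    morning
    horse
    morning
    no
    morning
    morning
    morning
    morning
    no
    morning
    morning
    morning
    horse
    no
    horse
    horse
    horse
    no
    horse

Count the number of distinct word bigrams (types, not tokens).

25 tokens → 24 bigram windows in total.
Repeated bigrams (each contributes count−1 duplicates):
  morning morning: 7
  horse no: 3
  morning horse: 3
  no morning: 3
  horse horse: 2
  horse morning: 2
  morning no: 2
  no horse: 2
16 duplicate windows → 24 − 16 = 8 distinct.

8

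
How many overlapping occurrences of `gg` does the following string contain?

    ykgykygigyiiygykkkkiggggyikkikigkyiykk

3

Sliding a length-2 window over the 38 characters (37 positions):
  position 21–22: gg
  position 22–23: gg
  position 23–24: gg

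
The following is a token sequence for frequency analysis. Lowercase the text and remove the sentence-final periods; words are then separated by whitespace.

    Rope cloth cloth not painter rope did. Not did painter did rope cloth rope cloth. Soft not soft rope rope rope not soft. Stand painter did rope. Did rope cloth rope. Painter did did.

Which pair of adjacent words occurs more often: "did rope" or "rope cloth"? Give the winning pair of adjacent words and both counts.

"rope cloth" (4 vs 3)

"did rope": 3 occurrences
"rope cloth": 4 occurrences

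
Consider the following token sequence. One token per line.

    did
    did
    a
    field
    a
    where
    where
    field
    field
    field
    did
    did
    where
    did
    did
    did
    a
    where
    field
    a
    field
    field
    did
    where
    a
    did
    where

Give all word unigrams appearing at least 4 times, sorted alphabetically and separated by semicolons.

a; did; field; where

Unigram counts meeting the condition (at least 4 times):
  a: 5
  did: 9
  field: 7
  where: 6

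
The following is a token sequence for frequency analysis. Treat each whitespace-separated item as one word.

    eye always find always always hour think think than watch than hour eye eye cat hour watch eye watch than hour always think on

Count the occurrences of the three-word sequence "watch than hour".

2

Scanning the 22 overlapping trigram windows for "watch than hour":
  position 10–12: watch than hour
  position 19–21: watch than hour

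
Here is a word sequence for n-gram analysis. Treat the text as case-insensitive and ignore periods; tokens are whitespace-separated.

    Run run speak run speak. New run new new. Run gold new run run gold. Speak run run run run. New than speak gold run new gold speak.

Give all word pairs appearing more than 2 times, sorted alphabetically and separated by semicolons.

new run; run new; run run

Bigram counts meeting the condition (more than 2 times):
  new run: 3
  run new: 3
  run run: 5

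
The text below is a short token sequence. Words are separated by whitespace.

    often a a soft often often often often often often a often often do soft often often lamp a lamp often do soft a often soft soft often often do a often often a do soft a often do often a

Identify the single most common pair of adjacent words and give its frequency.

"often often", 9 times

Bigram frequencies (highest first):
  often often: 9
  often a: 4
  a often: 4
  often do: 4
  soft often: 3
  do soft: 3
  … (12 more, each ≤ 2)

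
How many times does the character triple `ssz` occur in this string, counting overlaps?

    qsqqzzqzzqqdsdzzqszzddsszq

Sliding a length-3 window over the 26 characters (24 positions):
  position 23–25: ssz

1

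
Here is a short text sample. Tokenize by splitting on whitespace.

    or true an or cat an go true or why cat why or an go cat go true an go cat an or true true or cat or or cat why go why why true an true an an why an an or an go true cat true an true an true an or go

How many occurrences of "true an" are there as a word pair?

7

Scanning the 54 overlapping bigram windows for "true an":
  position 2–3: true an
  position 18–19: true an
  position 35–36: true an
  position 37–38: true an
  position 48–49: true an
  position 50–51: true an
  position 52–53: true an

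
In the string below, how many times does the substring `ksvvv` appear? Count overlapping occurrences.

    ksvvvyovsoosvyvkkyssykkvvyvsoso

Sliding a length-5 window over the 31 characters (27 positions):
  position 1–5: ksvvv

1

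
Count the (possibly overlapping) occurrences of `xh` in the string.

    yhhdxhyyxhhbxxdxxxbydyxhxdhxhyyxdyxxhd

Sliding a length-2 window over the 38 characters (37 positions):
  position 5–6: xh
  position 9–10: xh
  position 23–24: xh
  position 28–29: xh
  position 36–37: xh

5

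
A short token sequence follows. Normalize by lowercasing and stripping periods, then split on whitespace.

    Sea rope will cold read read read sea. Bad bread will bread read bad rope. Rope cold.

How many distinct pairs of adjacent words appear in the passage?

17 tokens → 16 bigram windows in total.
Repeated bigrams (each contributes count−1 duplicates):
  read read: 2
1 duplicate windows → 16 − 1 = 15 distinct.

15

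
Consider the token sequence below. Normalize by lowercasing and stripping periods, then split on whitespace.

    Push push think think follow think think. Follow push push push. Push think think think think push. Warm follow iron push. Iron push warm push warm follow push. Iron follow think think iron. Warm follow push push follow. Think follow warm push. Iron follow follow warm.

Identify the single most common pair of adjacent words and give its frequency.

Bigram frequencies (highest first):
  think think: 6
  push push: 5
  think follow: 3
  follow think: 3
  follow push: 3
  push warm: 3
  … (13 more, each ≤ 3)

"think think", 6 times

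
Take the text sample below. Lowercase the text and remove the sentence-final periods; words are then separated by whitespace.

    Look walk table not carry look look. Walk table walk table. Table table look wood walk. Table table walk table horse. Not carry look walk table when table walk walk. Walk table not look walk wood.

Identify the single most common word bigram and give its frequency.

Bigram frequencies (highest first):
  walk table: 7
  look walk: 4
  table walk: 3
  table table: 3
  table not: 2
  not carry: 2
  … (12 more, each ≤ 2)

"walk table", 7 times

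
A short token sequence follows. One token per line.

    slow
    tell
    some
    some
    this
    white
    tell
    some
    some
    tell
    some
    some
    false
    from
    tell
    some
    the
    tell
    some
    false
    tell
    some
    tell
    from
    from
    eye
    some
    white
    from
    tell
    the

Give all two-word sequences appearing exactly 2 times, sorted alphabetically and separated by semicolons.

from tell; some false; some tell

Bigram counts meeting the condition (exactly 2 times):
  from tell: 2
  some false: 2
  some tell: 2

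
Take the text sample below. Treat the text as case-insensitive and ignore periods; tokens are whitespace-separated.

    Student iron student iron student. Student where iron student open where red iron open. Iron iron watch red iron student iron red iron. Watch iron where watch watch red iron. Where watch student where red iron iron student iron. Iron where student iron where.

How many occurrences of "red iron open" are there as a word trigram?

1

Scanning the 42 overlapping trigram windows for "red iron open":
  position 12–14: red iron open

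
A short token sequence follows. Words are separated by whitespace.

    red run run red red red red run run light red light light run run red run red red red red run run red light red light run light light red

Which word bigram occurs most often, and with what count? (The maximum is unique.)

"red red", 6 times

Bigram frequencies (highest first):
  red red: 6
  red run: 4
  run run: 4
  run red: 4
  light red: 3
  red light: 3
  … (3 more, each ≤ 2)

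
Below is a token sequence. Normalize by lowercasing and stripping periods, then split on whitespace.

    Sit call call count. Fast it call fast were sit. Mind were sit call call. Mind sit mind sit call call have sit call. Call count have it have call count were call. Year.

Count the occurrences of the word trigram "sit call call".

4

Scanning the 32 overlapping trigram windows for "sit call call":
  position 1–3: sit call call
  position 13–15: sit call call
  position 19–21: sit call call
  position 23–25: sit call call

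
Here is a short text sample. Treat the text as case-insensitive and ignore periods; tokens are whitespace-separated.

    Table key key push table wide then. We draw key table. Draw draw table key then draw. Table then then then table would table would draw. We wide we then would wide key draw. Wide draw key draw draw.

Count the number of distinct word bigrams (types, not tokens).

39 tokens → 38 bigram windows in total.
Repeated bigrams (each contributes count−1 duplicates):
  draw draw: 2
  draw key: 2
  draw table: 2
  key draw: 2
  table key: 2
  table would: 2
  then then: 2
7 duplicate windows → 38 − 7 = 31 distinct.

31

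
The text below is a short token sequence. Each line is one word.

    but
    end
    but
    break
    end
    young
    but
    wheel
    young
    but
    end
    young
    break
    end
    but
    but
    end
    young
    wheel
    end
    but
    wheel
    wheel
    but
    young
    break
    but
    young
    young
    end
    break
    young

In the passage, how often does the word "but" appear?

9

Scanning the 32 tokens for "but":
  position 1: but
  position 3: but
  position 7: but
  position 10: but
  position 15: but
  position 16: but
  position 21: but
  position 24: but
  position 27: but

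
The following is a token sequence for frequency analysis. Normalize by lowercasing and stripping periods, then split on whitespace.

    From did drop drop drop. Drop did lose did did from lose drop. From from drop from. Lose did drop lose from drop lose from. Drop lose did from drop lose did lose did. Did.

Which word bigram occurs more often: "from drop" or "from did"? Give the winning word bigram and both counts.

"from drop" (4 vs 1)

"from drop": 4 occurrences
"from did": 1 occurrence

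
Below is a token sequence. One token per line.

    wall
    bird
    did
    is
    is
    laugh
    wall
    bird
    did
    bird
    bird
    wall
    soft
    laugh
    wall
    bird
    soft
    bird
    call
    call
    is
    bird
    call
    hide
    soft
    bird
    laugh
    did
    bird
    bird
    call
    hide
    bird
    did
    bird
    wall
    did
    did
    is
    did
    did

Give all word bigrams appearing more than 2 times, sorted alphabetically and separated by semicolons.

Bigram counts meeting the condition (more than 2 times):
  bird call: 3
  bird did: 3
  did bird: 3
  wall bird: 3

bird call; bird did; did bird; wall bird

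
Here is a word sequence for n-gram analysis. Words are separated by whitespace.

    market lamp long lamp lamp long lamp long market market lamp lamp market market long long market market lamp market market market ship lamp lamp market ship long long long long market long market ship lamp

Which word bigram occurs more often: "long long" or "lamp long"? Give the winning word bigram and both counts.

"long long": 4 occurrences
"lamp long": 3 occurrences

"long long" (4 vs 3)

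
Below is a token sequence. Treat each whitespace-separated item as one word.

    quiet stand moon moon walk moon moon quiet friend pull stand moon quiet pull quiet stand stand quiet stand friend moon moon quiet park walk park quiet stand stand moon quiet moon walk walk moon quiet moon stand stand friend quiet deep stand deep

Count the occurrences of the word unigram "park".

2

Scanning the 44 tokens for "park":
  position 24: park
  position 26: park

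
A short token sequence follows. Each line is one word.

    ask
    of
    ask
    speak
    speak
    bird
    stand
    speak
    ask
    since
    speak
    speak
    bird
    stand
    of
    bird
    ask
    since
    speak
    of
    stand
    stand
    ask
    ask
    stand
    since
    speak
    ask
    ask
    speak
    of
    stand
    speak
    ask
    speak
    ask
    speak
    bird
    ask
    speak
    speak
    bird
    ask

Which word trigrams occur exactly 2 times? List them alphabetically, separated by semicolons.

ask since speak; ask speak speak; speak ask speak; speak bird ask; speak bird stand; speak of stand; stand speak ask

Trigram counts meeting the condition (exactly 2 times):
  ask since speak: 2
  ask speak speak: 2
  speak ask speak: 2
  speak bird ask: 2
  speak bird stand: 2
  speak of stand: 2
  stand speak ask: 2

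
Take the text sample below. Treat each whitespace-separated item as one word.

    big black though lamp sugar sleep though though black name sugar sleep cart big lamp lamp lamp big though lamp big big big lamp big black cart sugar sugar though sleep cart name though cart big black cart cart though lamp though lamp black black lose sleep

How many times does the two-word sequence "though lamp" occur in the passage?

4

Scanning the 46 overlapping bigram windows for "though lamp":
  position 3–4: though lamp
  position 19–20: though lamp
  position 40–41: though lamp
  position 42–43: though lamp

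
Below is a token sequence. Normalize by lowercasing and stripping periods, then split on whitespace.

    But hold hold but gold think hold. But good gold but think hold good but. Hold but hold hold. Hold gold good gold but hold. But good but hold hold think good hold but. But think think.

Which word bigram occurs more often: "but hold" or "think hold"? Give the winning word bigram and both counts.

"but hold" (5 vs 2)

"but hold": 5 occurrences
"think hold": 2 occurrences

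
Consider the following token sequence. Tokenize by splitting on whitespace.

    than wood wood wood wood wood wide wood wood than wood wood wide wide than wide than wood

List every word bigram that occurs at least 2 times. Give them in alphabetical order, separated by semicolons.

Bigram counts meeting the condition (at least 2 times):
  than wood: 3
  wide than: 2
  wood wide: 2
  wood wood: 6

than wood; wide than; wood wide; wood wood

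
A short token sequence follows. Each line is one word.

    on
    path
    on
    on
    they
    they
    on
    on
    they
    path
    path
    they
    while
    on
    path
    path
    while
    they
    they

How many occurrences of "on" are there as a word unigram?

Scanning the 19 tokens for "on":
  position 1: on
  position 3: on
  position 4: on
  position 7: on
  position 8: on
  position 14: on

6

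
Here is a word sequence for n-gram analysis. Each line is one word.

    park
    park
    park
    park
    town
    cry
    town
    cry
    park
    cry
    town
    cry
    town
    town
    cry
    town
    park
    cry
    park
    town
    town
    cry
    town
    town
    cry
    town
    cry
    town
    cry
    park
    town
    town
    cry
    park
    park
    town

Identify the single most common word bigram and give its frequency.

Bigram frequencies (highest first):
  town cry: 9
  cry town: 7
  park park: 4
  park town: 4
  cry park: 4
  town town: 4
  … (2 more, each ≤ 2)

"town cry", 9 times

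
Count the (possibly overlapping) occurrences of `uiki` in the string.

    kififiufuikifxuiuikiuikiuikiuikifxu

Sliding a length-4 window over the 35 characters (32 positions):
  position 9–12: uiki
  position 17–20: uiki
  position 21–24: uiki
  position 25–28: uiki
  position 29–32: uiki

5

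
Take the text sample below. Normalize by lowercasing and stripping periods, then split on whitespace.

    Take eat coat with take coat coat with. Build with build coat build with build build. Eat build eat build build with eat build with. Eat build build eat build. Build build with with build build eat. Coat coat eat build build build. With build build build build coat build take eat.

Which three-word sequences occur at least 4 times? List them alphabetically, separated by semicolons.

Trigram counts meeting the condition (at least 4 times):
  build build build: 4
  eat build build: 4

build build build; eat build build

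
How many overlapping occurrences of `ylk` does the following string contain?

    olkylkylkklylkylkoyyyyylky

5

Sliding a length-3 window over the 26 characters (24 positions):
  position 4–6: ylk
  position 7–9: ylk
  position 12–14: ylk
  position 15–17: ylk
  position 23–25: ylk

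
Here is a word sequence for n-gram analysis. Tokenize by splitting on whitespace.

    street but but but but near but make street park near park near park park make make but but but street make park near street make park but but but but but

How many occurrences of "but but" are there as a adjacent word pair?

Scanning the 31 overlapping bigram windows for "but but":
  position 2–3: but but
  position 3–4: but but
  position 4–5: but but
  position 18–19: but but
  position 19–20: but but
  position 28–29: but but
  position 29–30: but but
  position 30–31: but but
  position 31–32: but but

9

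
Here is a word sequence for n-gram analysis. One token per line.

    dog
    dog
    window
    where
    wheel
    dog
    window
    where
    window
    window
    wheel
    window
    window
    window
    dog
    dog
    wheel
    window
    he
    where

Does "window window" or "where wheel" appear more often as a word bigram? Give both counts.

"window window" (3 vs 1)

"window window": 3 occurrences
"where wheel": 1 occurrence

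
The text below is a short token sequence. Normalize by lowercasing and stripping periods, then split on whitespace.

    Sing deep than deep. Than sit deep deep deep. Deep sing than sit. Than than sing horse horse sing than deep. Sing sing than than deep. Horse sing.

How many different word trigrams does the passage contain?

28 tokens → 26 trigram windows in total.
Repeated trigrams (each contributes count−1 duplicates):
  deep deep deep: 2
1 duplicate windows → 26 − 1 = 25 distinct.

25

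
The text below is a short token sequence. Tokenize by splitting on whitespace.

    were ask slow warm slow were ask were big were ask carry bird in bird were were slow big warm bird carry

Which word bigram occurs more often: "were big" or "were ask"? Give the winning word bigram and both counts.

"were ask" (3 vs 1)

"were big": 1 occurrence
"were ask": 3 occurrences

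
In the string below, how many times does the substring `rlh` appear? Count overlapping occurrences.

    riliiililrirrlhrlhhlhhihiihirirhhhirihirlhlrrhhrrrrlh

4

Sliding a length-3 window over the 53 characters (51 positions):
  position 13–15: rlh
  position 16–18: rlh
  position 40–42: rlh
  position 51–53: rlh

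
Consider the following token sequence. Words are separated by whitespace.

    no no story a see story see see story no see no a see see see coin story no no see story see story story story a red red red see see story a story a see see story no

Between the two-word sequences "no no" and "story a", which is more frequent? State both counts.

"story a" (4 vs 2)

"no no": 2 occurrences
"story a": 4 occurrences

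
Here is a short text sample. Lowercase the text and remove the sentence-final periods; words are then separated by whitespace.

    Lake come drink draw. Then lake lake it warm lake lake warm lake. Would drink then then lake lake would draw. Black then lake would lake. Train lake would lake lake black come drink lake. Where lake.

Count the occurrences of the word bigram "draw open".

Scanning the 36 overlapping bigram windows for "draw open":
  (none found)

0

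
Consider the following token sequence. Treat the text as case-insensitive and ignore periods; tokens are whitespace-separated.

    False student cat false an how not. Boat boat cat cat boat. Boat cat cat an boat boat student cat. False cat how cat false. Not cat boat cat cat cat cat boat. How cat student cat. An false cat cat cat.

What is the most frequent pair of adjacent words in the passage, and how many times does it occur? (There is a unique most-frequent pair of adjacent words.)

Bigram frequencies (highest first):
  cat cat: 7
  student cat: 3
  cat false: 3
  boat boat: 3
  boat cat: 3
  cat boat: 3
  … (16 more, each ≤ 2)

"cat cat", 7 times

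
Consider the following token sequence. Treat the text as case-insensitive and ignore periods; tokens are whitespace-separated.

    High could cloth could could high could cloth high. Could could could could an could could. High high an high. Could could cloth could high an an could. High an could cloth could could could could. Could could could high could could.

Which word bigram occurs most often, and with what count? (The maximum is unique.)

Bigram frequencies (highest first):
  could could: 13
  high could: 5
  could high: 5
  could cloth: 4
  cloth could: 3
  an could: 3
  … (6 more, each ≤ 3)

"could could", 13 times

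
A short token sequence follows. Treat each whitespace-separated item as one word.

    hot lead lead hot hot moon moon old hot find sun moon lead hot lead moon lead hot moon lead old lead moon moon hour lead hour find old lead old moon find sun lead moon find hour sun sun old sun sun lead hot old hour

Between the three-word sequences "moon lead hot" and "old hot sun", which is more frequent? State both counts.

"moon lead hot" (2 vs 0)

"moon lead hot": 2 occurrences
"old hot sun": 0 occurrences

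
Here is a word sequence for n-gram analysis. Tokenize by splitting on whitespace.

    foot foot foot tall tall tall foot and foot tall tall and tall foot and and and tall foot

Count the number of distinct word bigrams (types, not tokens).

19 tokens → 18 bigram windows in total.
Repeated bigrams (each contributes count−1 duplicates):
  tall foot: 3
  tall tall: 3
  and and: 2
  and tall: 2
  foot and: 2
  foot foot: 2
  foot tall: 2
9 duplicate windows → 18 − 9 = 9 distinct.

9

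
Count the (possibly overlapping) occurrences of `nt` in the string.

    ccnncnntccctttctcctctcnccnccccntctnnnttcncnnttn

4

Sliding a length-2 window over the 47 characters (46 positions):
  position 7–8: nt
  position 31–32: nt
  position 37–38: nt
  position 44–45: nt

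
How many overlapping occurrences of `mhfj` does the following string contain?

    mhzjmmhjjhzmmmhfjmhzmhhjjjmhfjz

Sliding a length-4 window over the 31 characters (28 positions):
  position 14–17: mhfj
  position 27–30: mhfj

2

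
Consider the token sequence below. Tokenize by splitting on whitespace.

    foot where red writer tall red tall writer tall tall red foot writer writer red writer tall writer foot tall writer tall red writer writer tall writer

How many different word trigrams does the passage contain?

27 tokens → 25 trigram windows in total.
Repeated trigrams (each contributes count−1 duplicates):
  red writer tall: 2
  tall writer tall: 2
  writer tall red: 2
  writer tall writer: 2
4 duplicate windows → 25 − 4 = 21 distinct.

21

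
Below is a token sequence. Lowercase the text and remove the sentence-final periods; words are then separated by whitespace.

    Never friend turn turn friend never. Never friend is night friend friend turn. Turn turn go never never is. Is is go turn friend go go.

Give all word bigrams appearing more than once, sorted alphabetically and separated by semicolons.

Bigram counts meeting the condition (more than once):
  friend turn: 2
  is is: 2
  never friend: 2
  never never: 2
  turn friend: 2
  turn turn: 3

friend turn; is is; never friend; never never; turn friend; turn turn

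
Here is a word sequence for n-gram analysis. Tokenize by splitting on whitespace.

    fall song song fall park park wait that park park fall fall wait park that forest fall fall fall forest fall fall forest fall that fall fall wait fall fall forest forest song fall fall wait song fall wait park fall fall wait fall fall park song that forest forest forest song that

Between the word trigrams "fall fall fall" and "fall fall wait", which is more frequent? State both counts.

"fall fall fall": 1 occurrence
"fall fall wait": 4 occurrences

"fall fall wait" (4 vs 1)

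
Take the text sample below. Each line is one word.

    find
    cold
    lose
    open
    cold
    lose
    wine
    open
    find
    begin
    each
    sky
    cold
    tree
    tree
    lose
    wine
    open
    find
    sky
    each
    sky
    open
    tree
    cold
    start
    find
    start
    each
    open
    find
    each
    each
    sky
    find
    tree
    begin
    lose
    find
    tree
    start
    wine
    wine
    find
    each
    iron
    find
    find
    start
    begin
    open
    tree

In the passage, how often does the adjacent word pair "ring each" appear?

Scanning the 51 overlapping bigram windows for "ring each":
  (none found)

0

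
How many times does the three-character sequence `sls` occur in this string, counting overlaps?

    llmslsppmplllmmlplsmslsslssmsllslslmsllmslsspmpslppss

5

Sliding a length-3 window over the 53 characters (51 positions):
  position 4–6: sls
  position 21–23: sls
  position 24–26: sls
  position 32–34: sls
  position 41–43: sls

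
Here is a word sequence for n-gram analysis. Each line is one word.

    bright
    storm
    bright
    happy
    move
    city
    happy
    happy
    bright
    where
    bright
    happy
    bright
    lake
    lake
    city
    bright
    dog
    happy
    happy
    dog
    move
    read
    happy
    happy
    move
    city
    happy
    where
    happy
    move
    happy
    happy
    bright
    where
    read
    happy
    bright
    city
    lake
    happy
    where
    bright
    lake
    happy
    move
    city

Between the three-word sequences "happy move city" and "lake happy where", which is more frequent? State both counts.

"happy move city": 3 occurrences
"lake happy where": 1 occurrence

"happy move city" (3 vs 1)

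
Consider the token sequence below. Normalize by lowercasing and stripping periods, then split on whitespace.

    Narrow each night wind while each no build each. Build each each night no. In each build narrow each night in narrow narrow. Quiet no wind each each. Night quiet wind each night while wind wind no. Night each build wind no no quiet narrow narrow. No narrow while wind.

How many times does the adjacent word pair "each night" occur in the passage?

5

Scanning the 49 overlapping bigram windows for "each night":
  position 2–3: each night
  position 12–13: each night
  position 19–20: each night
  position 28–29: each night
  position 32–33: each night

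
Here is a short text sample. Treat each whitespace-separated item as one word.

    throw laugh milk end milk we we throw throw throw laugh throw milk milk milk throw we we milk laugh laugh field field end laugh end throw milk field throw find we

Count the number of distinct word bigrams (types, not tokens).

26

32 tokens → 31 bigram windows in total.
Repeated bigrams (each contributes count−1 duplicates):
  milk milk: 2
  throw laugh: 2
  throw milk: 2
  throw throw: 2
  we we: 2
5 duplicate windows → 31 − 5 = 26 distinct.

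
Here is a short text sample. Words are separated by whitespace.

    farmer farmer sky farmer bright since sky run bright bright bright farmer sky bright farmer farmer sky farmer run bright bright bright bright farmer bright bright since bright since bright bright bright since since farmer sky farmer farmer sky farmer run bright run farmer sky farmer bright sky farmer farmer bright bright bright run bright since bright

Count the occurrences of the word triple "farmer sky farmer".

5

Scanning the 55 overlapping trigram windows for "farmer sky farmer":
  position 2–4: farmer sky farmer
  position 16–18: farmer sky farmer
  position 35–37: farmer sky farmer
  position 38–40: farmer sky farmer
  position 44–46: farmer sky farmer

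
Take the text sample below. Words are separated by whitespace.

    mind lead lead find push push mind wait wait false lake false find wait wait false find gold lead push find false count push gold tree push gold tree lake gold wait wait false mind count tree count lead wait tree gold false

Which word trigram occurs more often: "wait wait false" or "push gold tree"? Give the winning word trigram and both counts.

"wait wait false": 3 occurrences
"push gold tree": 2 occurrences

"wait wait false" (3 vs 2)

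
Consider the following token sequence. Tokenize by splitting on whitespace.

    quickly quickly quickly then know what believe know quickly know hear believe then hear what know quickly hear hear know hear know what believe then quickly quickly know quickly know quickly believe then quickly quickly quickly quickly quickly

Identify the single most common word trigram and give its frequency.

"quickly quickly quickly", 4 times

Trigram frequencies (highest first):
  quickly quickly quickly: 4
  know what believe: 2
  know quickly know: 2
  believe then quickly: 2
  then quickly quickly: 2
  quickly know quickly: 2
  … (22 more, each ≤ 1)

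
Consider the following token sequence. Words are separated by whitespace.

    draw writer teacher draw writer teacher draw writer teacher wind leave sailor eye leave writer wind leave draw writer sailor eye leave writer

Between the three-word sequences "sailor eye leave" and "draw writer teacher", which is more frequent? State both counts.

"sailor eye leave": 2 occurrences
"draw writer teacher": 3 occurrences

"draw writer teacher" (3 vs 2)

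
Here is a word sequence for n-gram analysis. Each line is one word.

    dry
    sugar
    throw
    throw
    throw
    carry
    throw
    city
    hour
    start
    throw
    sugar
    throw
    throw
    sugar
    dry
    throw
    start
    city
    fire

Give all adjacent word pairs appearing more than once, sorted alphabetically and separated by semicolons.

Bigram counts meeting the condition (more than once):
  sugar throw: 2
  throw sugar: 2
  throw throw: 3

sugar throw; throw sugar; throw throw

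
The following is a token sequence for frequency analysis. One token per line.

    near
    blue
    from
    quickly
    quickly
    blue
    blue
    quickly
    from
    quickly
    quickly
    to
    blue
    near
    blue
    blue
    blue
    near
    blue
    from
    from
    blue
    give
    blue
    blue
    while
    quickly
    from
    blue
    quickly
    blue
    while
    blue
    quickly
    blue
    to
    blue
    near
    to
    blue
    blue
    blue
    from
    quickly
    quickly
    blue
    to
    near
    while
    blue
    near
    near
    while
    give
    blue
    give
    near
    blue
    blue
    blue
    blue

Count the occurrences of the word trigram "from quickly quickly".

Scanning the 59 overlapping trigram windows for "from quickly quickly":
  position 3–5: from quickly quickly
  position 9–11: from quickly quickly
  position 43–45: from quickly quickly

3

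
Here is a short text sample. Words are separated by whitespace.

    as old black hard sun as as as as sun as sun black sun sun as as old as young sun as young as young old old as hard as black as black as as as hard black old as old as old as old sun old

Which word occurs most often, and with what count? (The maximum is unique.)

"as", 20 times

Unigram frequencies (highest first):
  as: 20
  old: 9
  sun: 7
  black: 5
  hard: 3
  young: 3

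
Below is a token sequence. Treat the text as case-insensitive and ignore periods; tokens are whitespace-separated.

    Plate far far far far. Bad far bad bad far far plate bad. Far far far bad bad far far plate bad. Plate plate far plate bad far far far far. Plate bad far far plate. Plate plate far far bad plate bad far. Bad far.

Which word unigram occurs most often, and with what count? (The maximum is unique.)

Unigram frequencies (highest first):
  far: 23
  bad: 12
  plate: 11

"far", 23 times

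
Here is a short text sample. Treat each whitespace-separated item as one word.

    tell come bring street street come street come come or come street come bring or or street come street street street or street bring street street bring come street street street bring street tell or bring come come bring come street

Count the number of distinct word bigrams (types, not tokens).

18

41 tokens → 40 bigram windows in total.
Repeated bigrams (each contributes count−1 duplicates):
  street street: 6
  come street: 5
  street come: 4
  bring come: 3
  bring street: 3
  come bring: 3
  street bring: 3
  come come: 2
  … (1 more repeated)
22 duplicate windows → 40 − 22 = 18 distinct.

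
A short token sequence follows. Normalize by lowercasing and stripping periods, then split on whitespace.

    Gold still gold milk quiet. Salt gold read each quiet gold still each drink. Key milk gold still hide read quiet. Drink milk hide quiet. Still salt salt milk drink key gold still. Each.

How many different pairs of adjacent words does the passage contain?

28

34 tokens → 33 bigram windows in total.
Repeated bigrams (each contributes count−1 duplicates):
  gold still: 4
  drink key: 2
  still each: 2
5 duplicate windows → 33 − 5 = 28 distinct.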